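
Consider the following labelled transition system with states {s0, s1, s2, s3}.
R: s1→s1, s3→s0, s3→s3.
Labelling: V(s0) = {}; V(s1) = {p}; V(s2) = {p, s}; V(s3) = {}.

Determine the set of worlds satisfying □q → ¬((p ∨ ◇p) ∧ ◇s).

s0, s1, s2, s3

Recall that □ψ holds at a world iff ψ holds at every accessible world, and ◇ψ holds iff ψ holds at some accessible world.
Let φ = □q → ¬((p ∨ ◇p) ∧ ◇s). Evaluate φ at each world:
  s0 (successors ∅): φ is true.
  s1 (successors {s1}): φ is true.
  s2 (successors ∅): φ is true.
  s3 (successors {s0, s3}): φ is true.
For instance, at s3:
  At s3: □q is false, ¬((p ∨ ◇p) ∧ ◇s) is true, so □q → ¬((p ∨ ◇p) ∧ ◇s) is true.
    At s3: □q requires q at every successor {s0, s3}.
      q fails at s0, so □q is false at s3.
    At s3: (p ∨ ◇p) ∧ ◇s is false, so ¬((p ∨ ◇p) ∧ ◇s) is true.
      At s3: p ∨ ◇p is false, ◇s is false, so (p ∨ ◇p) ∧ ◇s is false.
Satisfying worlds: {s0, s1, s2, s3}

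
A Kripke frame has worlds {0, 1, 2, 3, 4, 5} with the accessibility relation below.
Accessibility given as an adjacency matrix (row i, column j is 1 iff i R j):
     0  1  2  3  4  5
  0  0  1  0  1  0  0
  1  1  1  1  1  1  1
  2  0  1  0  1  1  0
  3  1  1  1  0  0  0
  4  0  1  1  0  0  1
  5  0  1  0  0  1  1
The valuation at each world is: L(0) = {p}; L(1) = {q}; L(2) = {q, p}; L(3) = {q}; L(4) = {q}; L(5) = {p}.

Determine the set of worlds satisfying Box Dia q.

0, 1, 2, 3, 4, 5

Recall that Box ψ holds at a world iff ψ holds at every accessible world, and Dia ψ holds iff ψ holds at some accessible world.
Let φ = Box Dia q. Evaluate φ at each world:
  0 (successors {1, 3}): φ is true.
  1 (successors {0, 1, 2, 3, 4, 5}): φ is true.
  2 (successors {1, 3, 4}): φ is true.
  3 (successors {0, 1, 2}): φ is true.
  4 (successors {1, 2, 5}): φ is true.
  5 (successors {1, 4, 5}): φ is true.
For instance, at 4:
  At 4: Box Dia q requires Dia q at every successor {1, 2, 5}.
      At 1: Dia q requires q at some successor in {0, 1, 2, 3, 4, 5}.
        q holds at 1, so Dia q is true at 1.
      At 2: Dia q requires q at some successor in {1, 3, 4}.
        q holds at 1, so Dia q is true at 2.
      At 5: Dia q requires q at some successor in {1, 4, 5}.
        q holds at 1, so Dia q is true at 5.
  So Box Dia q is true at 4.
Satisfying worlds: {0, 1, 2, 3, 4, 5}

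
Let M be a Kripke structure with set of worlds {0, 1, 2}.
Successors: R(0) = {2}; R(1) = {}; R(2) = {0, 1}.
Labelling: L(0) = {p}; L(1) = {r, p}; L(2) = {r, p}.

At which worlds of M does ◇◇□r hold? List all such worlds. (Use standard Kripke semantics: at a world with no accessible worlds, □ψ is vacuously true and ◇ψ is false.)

Let φ = ◇◇□r. Evaluate φ at each world:
  0 (successors {2}): φ is true.
  1 (successors ∅): φ is false.
  2 (successors {0, 1}): φ is false.
For instance, at 2:
  At 2: ◇◇□r requires ◇□r at some successor in {0, 1}.
    At 0: ◇□r is false.
    At 1: ◇□r is false.
  So ◇◇□r is false at 2.
Satisfying worlds: {0}

0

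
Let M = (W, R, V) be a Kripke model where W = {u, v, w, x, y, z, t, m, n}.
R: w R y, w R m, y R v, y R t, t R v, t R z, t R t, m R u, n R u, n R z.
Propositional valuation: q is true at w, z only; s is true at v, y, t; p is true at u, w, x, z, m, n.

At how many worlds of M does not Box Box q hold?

3

Let φ = not Box Box q. Evaluate φ at each world:
  u (successors ∅): φ is false.
  v (successors ∅): φ is false.
  w (successors {y, m}): φ is true.
  x (successors ∅): φ is false.
  y (successors {v, t}): φ is true.
  z (successors ∅): φ is false.
  t (successors {v, z, t}): φ is true.
  m (successors {u}): φ is false.
  n (successors {u, z}): φ is false.
For instance, at y:
  At y: Box Box q is false, so not Box Box q is true.
    At y: Box Box q requires Box q at every successor {v, t}.
      Box q fails at t, so Box Box q is false at y.
Satisfying worlds: {w, y, t}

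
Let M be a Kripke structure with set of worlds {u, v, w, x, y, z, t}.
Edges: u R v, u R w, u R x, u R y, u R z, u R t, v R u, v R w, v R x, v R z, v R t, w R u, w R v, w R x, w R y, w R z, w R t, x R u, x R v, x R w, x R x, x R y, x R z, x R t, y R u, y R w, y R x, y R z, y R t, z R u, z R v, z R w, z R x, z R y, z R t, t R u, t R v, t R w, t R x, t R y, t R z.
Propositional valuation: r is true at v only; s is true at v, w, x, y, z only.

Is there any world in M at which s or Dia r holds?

Yes

Let φ = s or Dia r. Evaluate φ at each world:
  u (successors {v, w, x, y, z, t}): φ is true.
  v (successors {u, w, x, z, t}): φ is true.
  w (successors {u, v, x, y, z, t}): φ is true.
  x (successors {u, v, w, x, y, z, t}): φ is true.
  y (successors {u, w, x, z, t}): φ is true.
  z (successors {u, v, w, x, y, t}): φ is true.
  t (successors {u, v, w, x, y, z}): φ is true.
Detail at u (witness):
  At u: s is false, Dia r is true, so s or Dia r is true.
    At u: Dia r requires r at some successor in {v, w, x, y, z, t}.
      r holds at v, so Dia r is true at u.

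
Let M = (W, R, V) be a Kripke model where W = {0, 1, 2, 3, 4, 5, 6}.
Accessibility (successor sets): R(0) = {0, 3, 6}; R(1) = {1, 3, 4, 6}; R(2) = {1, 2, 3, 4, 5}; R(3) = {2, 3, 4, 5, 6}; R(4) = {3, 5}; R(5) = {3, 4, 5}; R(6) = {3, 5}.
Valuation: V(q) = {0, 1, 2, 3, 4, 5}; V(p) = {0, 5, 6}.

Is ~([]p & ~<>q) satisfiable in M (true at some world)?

Recall that []ψ holds at a world iff ψ holds at every accessible world, and <>ψ holds iff ψ holds at some accessible world.
Let φ = ~([]p & ~<>q). Evaluate φ at each world:
  0 (successors {0, 3, 6}): φ is true.
  1 (successors {1, 3, 4, 6}): φ is true.
  2 (successors {1, 2, 3, 4, 5}): φ is true.
  3 (successors {2, 3, 4, 5, 6}): φ is true.
  4 (successors {3, 5}): φ is true.
  5 (successors {3, 4, 5}): φ is true.
  6 (successors {3, 5}): φ is true.
Detail at 0 (witness):
  At 0: []p & ~<>q is false, so ~([]p & ~<>q) is true.
    At 0: []p is false, ~<>q is false, so []p & ~<>q is false.
      At 0: []p requires p at every successor {0, 3, 6}.
        p fails at 3, so []p is false at 0.
      At 0: <>q is true, so ~<>q is false.

Yes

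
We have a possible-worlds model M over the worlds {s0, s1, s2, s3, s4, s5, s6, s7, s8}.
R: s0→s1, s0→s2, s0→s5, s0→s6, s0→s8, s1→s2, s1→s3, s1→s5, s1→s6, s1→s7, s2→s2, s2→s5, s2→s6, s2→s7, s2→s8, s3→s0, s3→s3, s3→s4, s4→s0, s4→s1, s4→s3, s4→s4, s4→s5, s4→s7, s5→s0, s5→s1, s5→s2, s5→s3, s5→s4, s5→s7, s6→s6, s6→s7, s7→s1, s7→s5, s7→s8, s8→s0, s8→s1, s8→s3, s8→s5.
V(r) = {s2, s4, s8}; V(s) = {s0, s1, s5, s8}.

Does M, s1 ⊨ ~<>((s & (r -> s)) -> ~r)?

At s1: <>((s & (r -> s)) -> ~r) is true, so ~<>((s & (r -> s)) -> ~r) is false.
  At s1: <>((s & (r -> s)) -> ~r) requires (s & (r -> s)) -> ~r at some successor in {s2, s3, s5, s6, s7}.
    (s & (r -> s)) -> ~r holds at s2, so <>((s & (r -> s)) -> ~r) is true at s1.

No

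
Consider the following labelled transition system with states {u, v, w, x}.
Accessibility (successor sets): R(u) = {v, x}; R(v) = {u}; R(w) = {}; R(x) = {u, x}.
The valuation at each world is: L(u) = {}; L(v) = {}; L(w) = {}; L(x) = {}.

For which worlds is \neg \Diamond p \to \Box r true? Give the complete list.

Recall that \Box ψ holds at a world iff ψ holds at every accessible world, and \Diamond ψ holds iff ψ holds at some accessible world.
Let φ = \neg \Diamond p \to \Box r. Evaluate φ at each world:
  u (successors {v, x}): φ is false.
  v (successors {u}): φ is false.
  w (successors ∅): φ is true.
  x (successors {u, x}): φ is false.
For instance, at v:
  At v: \neg \Diamond p is true, \Box r is false, so \neg \Diamond p \to \Box r is false.
    At v: \Diamond p is false, so \neg \Diamond p is true.
      At v: \Diamond p requires p at some successor in {u}.
        At u: p is false.
      So \Diamond p is false at v.
    At v: \Box r requires r at every successor {u}.
      r fails at u, so \Box r is false at v.
Satisfying worlds: {w}

w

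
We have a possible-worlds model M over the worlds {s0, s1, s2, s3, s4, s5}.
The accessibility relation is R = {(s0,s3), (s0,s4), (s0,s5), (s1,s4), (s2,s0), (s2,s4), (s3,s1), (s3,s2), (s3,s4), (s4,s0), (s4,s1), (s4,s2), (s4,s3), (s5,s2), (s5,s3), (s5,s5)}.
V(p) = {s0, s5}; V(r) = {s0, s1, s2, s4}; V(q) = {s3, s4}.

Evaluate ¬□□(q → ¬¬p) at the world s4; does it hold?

Yes

Recall that □ψ holds at a world iff ψ holds at every accessible world, and ◇ψ holds iff ψ holds at some accessible world.
At s4: □□(q → ¬¬p) is false, so ¬□□(q → ¬¬p) is true.
  At s4: □□(q → ¬¬p) requires □(q → ¬¬p) at every successor {s0, s1, s2, s3}.
    □(q → ¬¬p) fails at s0, so □□(q → ¬¬p) is false at s4.
      At s0: □(q → ¬¬p) requires q → ¬¬p at every successor {s3, s4, s5}.
        q → ¬¬p fails at s3, so □(q → ¬¬p) is false at s0.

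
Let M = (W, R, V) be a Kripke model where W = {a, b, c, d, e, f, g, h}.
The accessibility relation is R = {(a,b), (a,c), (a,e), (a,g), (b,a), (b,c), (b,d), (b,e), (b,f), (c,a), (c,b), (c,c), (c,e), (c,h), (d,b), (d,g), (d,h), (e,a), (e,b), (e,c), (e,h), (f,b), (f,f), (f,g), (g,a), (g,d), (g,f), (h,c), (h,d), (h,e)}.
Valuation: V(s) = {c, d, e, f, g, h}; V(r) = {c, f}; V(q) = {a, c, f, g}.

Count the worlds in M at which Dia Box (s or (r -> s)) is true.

Let φ = Dia Box (s or (r -> s)). Evaluate φ at each world:
  a (successors {b, c, e, g}): φ is true.
  b (successors {a, c, d, e, f}): φ is true.
  c (successors {a, b, c, e, h}): φ is true.
  d (successors {b, g, h}): φ is true.
  e (successors {a, b, c, h}): φ is true.
  f (successors {b, f, g}): φ is true.
  g (successors {a, d, f}): φ is true.
  h (successors {c, d, e}): φ is true.
For instance, at b:
  At b: Dia Box (s or (r -> s)) requires Box (s or (r -> s)) at some successor in {a, c, d, e, f}.
    Box (s or (r -> s)) holds at a, so Dia Box (s or (r -> s)) is true at b.
      At a: Box (s or (r -> s)) requires s or (r -> s) at every successor {b, c, e, g}.
        At b: s or (r -> s) is true.
        At c: s or (r -> s) is true.
        At e: s or (r -> s) is true.
        At g: s or (r -> s) is true.
      So Box (s or (r -> s)) is true at a.
Satisfying worlds: {a, b, c, d, e, f, g, h}

8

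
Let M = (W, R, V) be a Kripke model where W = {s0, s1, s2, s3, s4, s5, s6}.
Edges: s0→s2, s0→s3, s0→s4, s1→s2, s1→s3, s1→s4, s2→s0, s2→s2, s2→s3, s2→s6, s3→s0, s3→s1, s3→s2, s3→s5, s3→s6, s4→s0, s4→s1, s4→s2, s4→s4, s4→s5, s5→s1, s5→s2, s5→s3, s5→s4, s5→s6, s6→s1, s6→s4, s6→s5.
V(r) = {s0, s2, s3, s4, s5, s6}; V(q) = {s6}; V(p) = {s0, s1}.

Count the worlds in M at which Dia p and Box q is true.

0

Recall that Box ψ holds at a world iff ψ holds at every accessible world, and Dia ψ holds iff ψ holds at some accessible world.
Let φ = Dia p and Box q. Evaluate φ at each world:
  s0 (successors {s2, s3, s4}): φ is false.
  s1 (successors {s2, s3, s4}): φ is false.
  s2 (successors {s0, s2, s3, s6}): φ is false.
  s3 (successors {s0, s1, s2, s5, s6}): φ is false.
  s4 (successors {s0, s1, s2, s4, s5}): φ is false.
  s5 (successors {s1, s2, s3, s4, s6}): φ is false.
  s6 (successors {s1, s4, s5}): φ is false.
For instance, at s4:
  At s4: Dia p is true, Box q is false, so Dia p and Box q is false.
    At s4: Dia p requires p at some successor in {s0, s1, s2, s4, s5}.
      p holds at s0, so Dia p is true at s4.
    At s4: Box q requires q at every successor {s0, s1, s2, s4, s5}.
      q fails at s0, so Box q is false at s4.
Satisfying worlds: none.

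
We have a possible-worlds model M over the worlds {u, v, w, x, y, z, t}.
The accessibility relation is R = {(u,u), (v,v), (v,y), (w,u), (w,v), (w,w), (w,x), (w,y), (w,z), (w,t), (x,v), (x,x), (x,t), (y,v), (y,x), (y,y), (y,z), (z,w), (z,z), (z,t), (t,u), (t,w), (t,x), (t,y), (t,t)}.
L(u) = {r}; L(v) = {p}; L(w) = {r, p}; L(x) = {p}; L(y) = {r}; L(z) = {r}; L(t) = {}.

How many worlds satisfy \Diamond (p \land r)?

3

Recall that \Diamond ψ holds at a world iff ψ holds at some accessible world.
Let φ = \Diamond (p \land r). Evaluate φ at each world:
  u (successors {u}): φ is false.
  v (successors {v, y}): φ is false.
  w (successors {u, v, w, x, y, z, t}): φ is true.
  x (successors {v, x, t}): φ is false.
  y (successors {v, x, y, z}): φ is false.
  z (successors {w, z, t}): φ is true.
  t (successors {u, w, x, y, t}): φ is true.
For instance, at y:
  At y: \Diamond (p \land r) requires p \land r at some successor in {v, x, y, z}.
    At v: p \land r is false.
    At x: p \land r is false.
    At y: p \land r is false.
    At z: p \land r is false.
  So \Diamond (p \land r) is false at y.
Satisfying worlds: {w, z, t}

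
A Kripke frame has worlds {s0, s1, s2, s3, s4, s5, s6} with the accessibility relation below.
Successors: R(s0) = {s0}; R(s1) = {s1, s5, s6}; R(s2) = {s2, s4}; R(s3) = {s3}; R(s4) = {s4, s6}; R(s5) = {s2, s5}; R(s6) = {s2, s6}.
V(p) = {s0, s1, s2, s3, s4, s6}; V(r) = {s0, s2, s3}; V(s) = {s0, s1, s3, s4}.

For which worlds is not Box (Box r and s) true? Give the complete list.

Let φ = not Box (Box r and s). Evaluate φ at each world:
  s0 (successors {s0}): φ is false.
  s1 (successors {s1, s5, s6}): φ is true.
  s2 (successors {s2, s4}): φ is true.
  s3 (successors {s3}): φ is false.
  s4 (successors {s4, s6}): φ is true.
  s5 (successors {s2, s5}): φ is true.
  s6 (successors {s2, s6}): φ is true.
For instance, at s2:
  At s2: Box (Box r and s) is false, so not Box (Box r and s) is true.
    At s2: Box (Box r and s) requires Box r and s at every successor {s2, s4}.
      Box r and s fails at s2, so Box (Box r and s) is false at s2.
Satisfying worlds: {s1, s2, s4, s5, s6}

s1, s2, s4, s5, s6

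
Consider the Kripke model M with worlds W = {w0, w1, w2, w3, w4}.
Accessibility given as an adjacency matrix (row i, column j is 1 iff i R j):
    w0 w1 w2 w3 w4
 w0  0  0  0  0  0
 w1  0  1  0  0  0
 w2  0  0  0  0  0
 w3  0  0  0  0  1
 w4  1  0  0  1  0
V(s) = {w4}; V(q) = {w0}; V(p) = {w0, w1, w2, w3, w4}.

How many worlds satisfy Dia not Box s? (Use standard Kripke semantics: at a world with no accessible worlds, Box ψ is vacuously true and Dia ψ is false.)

2

Let φ = Dia not Box s. Evaluate φ at each world:
  w0 (successors ∅): φ is false.
  w1 (successors {w1}): φ is true.
  w2 (successors ∅): φ is false.
  w3 (successors {w4}): φ is true.
  w4 (successors {w0, w3}): φ is false.
For instance, at w1:
  At w1: Dia not Box s requires not Box s at some successor in {w1}.
    not Box s holds at w1, so Dia not Box s is true at w1.
      At w1: Box s is false, so not Box s is true.
Satisfying worlds: {w1, w3}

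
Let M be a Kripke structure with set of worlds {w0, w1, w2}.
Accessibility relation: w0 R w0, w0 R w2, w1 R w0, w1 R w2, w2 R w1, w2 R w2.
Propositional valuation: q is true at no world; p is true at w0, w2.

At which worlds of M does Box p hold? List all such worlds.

w0, w1

Let φ = Box p. Evaluate φ at each world:
  w0 (successors {w0, w2}): φ is true.
  w1 (successors {w0, w2}): φ is true.
  w2 (successors {w1, w2}): φ is false.
For instance, at w1:
  At w1: Box p requires p at every successor {w0, w2}.
    At w0: p is true.
    At w2: p is true.
  So Box p is true at w1.
Satisfying worlds: {w0, w1}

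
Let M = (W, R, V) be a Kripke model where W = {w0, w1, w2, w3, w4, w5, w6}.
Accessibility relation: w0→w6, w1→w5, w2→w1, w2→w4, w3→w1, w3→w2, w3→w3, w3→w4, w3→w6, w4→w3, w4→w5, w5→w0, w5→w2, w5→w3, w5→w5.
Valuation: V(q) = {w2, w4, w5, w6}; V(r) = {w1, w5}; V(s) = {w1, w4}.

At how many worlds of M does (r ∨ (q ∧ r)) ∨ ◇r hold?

Let φ = (r ∨ (q ∧ r)) ∨ ◇r. Evaluate φ at each world:
  w0 (successors {w6}): φ is false.
  w1 (successors {w5}): φ is true.
  w2 (successors {w1, w4}): φ is true.
  w3 (successors {w1, w2, w3, w4, w6}): φ is true.
  w4 (successors {w3, w5}): φ is true.
  w5 (successors {w0, w2, w3, w5}): φ is true.
  w6 (successors ∅): φ is false.
For instance, at w5:
  At w5: r ∨ (q ∧ r) is true, ◇r is true, so (r ∨ (q ∧ r)) ∨ ◇r is true.
    At w5: ◇r requires r at some successor in {w0, w2, w3, w5}.
      r holds at w5, so ◇r is true at w5.
Satisfying worlds: {w1, w2, w3, w4, w5}

5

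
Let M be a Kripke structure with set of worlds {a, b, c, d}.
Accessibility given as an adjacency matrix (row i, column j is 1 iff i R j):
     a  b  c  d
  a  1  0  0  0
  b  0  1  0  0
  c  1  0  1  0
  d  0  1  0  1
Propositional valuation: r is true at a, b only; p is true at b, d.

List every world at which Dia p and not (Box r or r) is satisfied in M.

Let φ = Dia p and not (Box r or r). Evaluate φ at each world:
  a (successors {a}): φ is false.
  b (successors {b}): φ is false.
  c (successors {a, c}): φ is false.
  d (successors {b, d}): φ is true.
For instance, at a:
  At a: Dia p is false, not (Box r or r) is false, so Dia p and not (Box r or r) is false.
    At a: Dia p requires p at some successor in {a}.
      At a: p is false.
    So Dia p is false at a.
    At a: Box r or r is true, so not (Box r or r) is false.
      At a: Box r is true, r is true, so Box r or r is true.
Satisfying worlds: {d}

d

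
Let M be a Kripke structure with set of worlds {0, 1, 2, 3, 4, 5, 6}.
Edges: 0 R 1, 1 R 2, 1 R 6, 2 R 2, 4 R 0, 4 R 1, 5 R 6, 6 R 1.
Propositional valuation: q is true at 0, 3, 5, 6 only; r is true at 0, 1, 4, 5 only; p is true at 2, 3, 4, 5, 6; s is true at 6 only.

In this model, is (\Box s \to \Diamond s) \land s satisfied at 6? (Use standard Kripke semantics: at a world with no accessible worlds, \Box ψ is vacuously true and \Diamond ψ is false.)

Yes

Recall that \Box ψ holds at a world iff ψ holds at every accessible world, and \Diamond ψ holds iff ψ holds at some accessible world.
At 6: \Box s \to \Diamond s is true, s is true, so (\Box s \to \Diamond s) \land s is true.
  At 6: \Box s is false, \Diamond s is false, so \Box s \to \Diamond s is true.
    At 6: \Box s requires s at every successor {1}.
      s fails at 1, so \Box s is false at 6.
    At 6: \Diamond s requires s at some successor in {1}.
      At 1: s is false.
    So \Diamond s is false at 6.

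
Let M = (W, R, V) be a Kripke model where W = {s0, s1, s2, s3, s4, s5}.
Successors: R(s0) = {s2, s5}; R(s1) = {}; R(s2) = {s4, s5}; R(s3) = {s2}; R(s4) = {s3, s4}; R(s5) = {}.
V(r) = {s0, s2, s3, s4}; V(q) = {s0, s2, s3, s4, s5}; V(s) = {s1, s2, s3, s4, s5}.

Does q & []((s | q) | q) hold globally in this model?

No

Recall that []ψ holds at a world iff ψ holds at every accessible world, and <>ψ holds iff ψ holds at some accessible world.
Let φ = q & []((s | q) | q). Evaluate φ at each world:
  s0 (successors {s2, s5}): φ is true.
  s1 (successors ∅): φ is false.
  s2 (successors {s4, s5}): φ is true.
  s3 (successors {s2}): φ is true.
  s4 (successors {s3, s4}): φ is true.
  s5 (successors ∅): φ is true.
Detail at s1 (counterexample):
  At s1: q is false, []((s | q) | q) is true, so q & []((s | q) | q) is false.
    At s1: no accessible worlds, so []((s | q) | q) holds vacuously.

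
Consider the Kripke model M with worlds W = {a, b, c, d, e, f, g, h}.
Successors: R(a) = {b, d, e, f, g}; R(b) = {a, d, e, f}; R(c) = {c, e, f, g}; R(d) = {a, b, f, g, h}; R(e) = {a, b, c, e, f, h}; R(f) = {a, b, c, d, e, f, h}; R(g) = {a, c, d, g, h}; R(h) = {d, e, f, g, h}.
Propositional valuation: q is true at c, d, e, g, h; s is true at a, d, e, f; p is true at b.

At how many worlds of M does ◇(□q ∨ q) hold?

Let φ = ◇(□q ∨ q). Evaluate φ at each world:
  a (successors {b, d, e, f, g}): φ is true.
  b (successors {a, d, e, f}): φ is true.
  c (successors {c, e, f, g}): φ is true.
  d (successors {a, b, f, g, h}): φ is true.
  e (successors {a, b, c, e, f, h}): φ is true.
  f (successors {a, b, c, d, e, f, h}): φ is true.
  g (successors {a, c, d, g, h}): φ is true.
  h (successors {d, e, f, g, h}): φ is true.
For instance, at c:
  At c: ◇(□q ∨ q) requires □q ∨ q at some successor in {c, e, f, g}.
    □q ∨ q holds at c, so ◇(□q ∨ q) is true at c.
      At c: □q is false, q is true, so □q ∨ q is true.
Satisfying worlds: {a, b, c, d, e, f, g, h}

8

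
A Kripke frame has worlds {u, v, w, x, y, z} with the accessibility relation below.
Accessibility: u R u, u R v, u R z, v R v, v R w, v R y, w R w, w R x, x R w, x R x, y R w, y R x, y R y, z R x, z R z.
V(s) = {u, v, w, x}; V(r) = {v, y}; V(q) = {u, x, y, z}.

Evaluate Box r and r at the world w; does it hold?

No

At w: Box r is false, r is false, so Box r and r is false.
  At w: Box r requires r at every successor {w, x}.
    r fails at w, so Box r is false at w.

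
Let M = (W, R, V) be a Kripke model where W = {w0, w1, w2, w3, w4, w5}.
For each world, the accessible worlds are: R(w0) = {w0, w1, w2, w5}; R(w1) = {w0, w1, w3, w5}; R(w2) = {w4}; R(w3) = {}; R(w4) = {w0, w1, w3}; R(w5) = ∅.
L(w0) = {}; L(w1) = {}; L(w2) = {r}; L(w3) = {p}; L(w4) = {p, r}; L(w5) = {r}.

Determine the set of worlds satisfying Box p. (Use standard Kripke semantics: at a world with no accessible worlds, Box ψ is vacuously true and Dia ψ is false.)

w2, w3, w5

Let φ = Box p. Evaluate φ at each world:
  w0 (successors {w0, w1, w2, w5}): φ is false.
  w1 (successors {w0, w1, w3, w5}): φ is false.
  w2 (successors {w4}): φ is true.
  w3 (successors ∅): φ is true.
  w4 (successors {w0, w1, w3}): φ is false.
  w5 (successors ∅): φ is true.
For instance, at w4:
  At w4: Box p requires p at every successor {w0, w1, w3}.
    p fails at w0, so Box p is false at w4.
Satisfying worlds: {w2, w3, w5}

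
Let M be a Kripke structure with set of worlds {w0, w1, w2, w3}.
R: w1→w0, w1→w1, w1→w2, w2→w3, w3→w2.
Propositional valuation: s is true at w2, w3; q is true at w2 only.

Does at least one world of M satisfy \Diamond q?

Recall that \Diamond ψ holds at a world iff ψ holds at some accessible world.
Let φ = \Diamond q. Evaluate φ at each world:
  w0 (successors ∅): φ is false.
  w1 (successors {w0, w1, w2}): φ is true.
  w2 (successors {w3}): φ is false.
  w3 (successors {w2}): φ is true.
Detail at w1 (witness):
  At w1: \Diamond q requires q at some successor in {w0, w1, w2}.
    q holds at w2, so \Diamond q is true at w1.

Yes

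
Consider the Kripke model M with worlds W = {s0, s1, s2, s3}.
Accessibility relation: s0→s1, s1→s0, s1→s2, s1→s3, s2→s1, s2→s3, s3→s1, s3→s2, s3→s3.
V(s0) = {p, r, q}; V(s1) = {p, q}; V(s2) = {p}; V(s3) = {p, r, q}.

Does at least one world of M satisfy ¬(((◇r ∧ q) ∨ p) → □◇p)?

Let φ = ¬(((◇r ∧ q) ∨ p) → □◇p). Evaluate φ at each world:
  s0 (successors {s1}): φ is false.
  s1 (successors {s0, s2, s3}): φ is false.
  s2 (successors {s1, s3}): φ is false.
  s3 (successors {s1, s2, s3}): φ is false.
For instance, at s3:
  At s3: ((◇r ∧ q) ∨ p) → □◇p is true, so ¬(((◇r ∧ q) ∨ p) → □◇p) is false.
    At s3: (◇r ∧ q) ∨ p is true, □◇p is true, so ((◇r ∧ q) ∨ p) → □◇p is true.
      At s3: ◇r ∧ q is true, p is true, so (◇r ∧ q) ∨ p is true.
      At s3: □◇p requires ◇p at every successor {s1, s2, s3}.
        At s1: ◇p is true.
        At s2: ◇p is true.
        At s3: ◇p is true.
      So □◇p is true at s3.

No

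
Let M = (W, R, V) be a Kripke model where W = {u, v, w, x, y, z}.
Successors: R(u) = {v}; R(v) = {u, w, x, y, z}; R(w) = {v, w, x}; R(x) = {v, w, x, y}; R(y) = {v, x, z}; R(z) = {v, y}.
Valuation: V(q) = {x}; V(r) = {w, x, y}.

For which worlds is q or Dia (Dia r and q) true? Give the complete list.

Recall that Dia ψ holds at a world iff ψ holds at some accessible world.
Let φ = q or Dia (Dia r and q). Evaluate φ at each world:
  u (successors {v}): φ is false.
  v (successors {u, w, x, y, z}): φ is true.
  w (successors {v, w, x}): φ is true.
  x (successors {v, w, x, y}): φ is true.
  y (successors {v, x, z}): φ is true.
  z (successors {v, y}): φ is false.
For instance, at z:
  At z: q is false, Dia (Dia r and q) is false, so q or Dia (Dia r and q) is false.
    At z: Dia (Dia r and q) requires Dia r and q at some successor in {v, y}.
      At v: Dia r and q is false.
      At y: Dia r and q is false.
    So Dia (Dia r and q) is false at z.
Satisfying worlds: {v, w, x, y}

v, w, x, y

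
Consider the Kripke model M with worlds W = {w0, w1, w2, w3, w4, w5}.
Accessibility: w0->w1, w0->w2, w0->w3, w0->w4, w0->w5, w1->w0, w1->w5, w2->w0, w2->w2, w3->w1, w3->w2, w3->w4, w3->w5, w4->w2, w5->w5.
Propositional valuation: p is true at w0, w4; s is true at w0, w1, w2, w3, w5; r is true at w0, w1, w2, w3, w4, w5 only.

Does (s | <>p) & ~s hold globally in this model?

Let φ = (s | <>p) & ~s. Evaluate φ at each world:
  w0 (successors {w1, w2, w3, w4, w5}): φ is false.
  w1 (successors {w0, w5}): φ is false.
  w2 (successors {w0, w2}): φ is false.
  w3 (successors {w1, w2, w4, w5}): φ is false.
  w4 (successors {w2}): φ is false.
  w5 (successors {w5}): φ is false.
Detail at w0 (counterexample):
  At w0: s | <>p is true, ~s is false, so (s | <>p) & ~s is false.
    At w0: s is true, <>p is true, so s | <>p is true.
      At w0: <>p requires p at some successor in {w1, w2, w3, w4, w5}.
        p holds at w4, so <>p is true at w0.

No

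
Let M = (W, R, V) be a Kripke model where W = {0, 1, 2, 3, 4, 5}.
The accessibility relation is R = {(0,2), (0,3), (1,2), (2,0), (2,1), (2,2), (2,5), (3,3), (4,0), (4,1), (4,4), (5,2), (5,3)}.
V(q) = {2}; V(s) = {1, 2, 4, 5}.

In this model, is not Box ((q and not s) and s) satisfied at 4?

Yes

At 4: Box ((q and not s) and s) is false, so not Box ((q and not s) and s) is true.
  At 4: Box ((q and not s) and s) requires (q and not s) and s at every successor {0, 1, 4}.
    (q and not s) and s fails at 0, so Box ((q and not s) and s) is false at 4.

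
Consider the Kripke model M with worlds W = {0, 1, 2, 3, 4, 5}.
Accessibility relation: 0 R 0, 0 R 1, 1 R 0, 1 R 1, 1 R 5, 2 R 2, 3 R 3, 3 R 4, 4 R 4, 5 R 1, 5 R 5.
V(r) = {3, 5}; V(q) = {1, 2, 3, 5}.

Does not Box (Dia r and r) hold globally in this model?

Yes

Let φ = not Box (Dia r and r). Evaluate φ at each world:
  0 (successors {0, 1}): φ is true.
  1 (successors {0, 1, 5}): φ is true.
  2 (successors {2}): φ is true.
  3 (successors {3, 4}): φ is true.
  4 (successors {4}): φ is true.
  5 (successors {1, 5}): φ is true.
For instance, at 2:
  At 2: Box (Dia r and r) is false, so not Box (Dia r and r) is true.
    At 2: Box (Dia r and r) requires Dia r and r at every successor {2}.
      Dia r and r fails at 2, so Box (Dia r and r) is false at 2.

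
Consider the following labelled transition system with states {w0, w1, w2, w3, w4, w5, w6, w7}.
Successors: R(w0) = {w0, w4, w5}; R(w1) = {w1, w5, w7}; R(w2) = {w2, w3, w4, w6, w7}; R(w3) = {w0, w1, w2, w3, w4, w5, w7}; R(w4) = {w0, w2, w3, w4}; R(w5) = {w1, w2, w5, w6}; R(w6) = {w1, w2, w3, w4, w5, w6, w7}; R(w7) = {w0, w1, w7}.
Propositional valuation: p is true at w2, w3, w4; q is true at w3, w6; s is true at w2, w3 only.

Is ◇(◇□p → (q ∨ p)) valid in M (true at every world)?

Recall that □ψ holds at a world iff ψ holds at every accessible world, and ◇ψ holds iff ψ holds at some accessible world.
Let φ = ◇(◇□p → (q ∨ p)). Evaluate φ at each world:
  w0 (successors {w0, w4, w5}): φ is true.
  w1 (successors {w1, w5, w7}): φ is true.
  w2 (successors {w2, w3, w4, w6, w7}): φ is true.
  w3 (successors {w0, w1, w2, w3, w4, w5, w7}): φ is true.
  w4 (successors {w0, w2, w3, w4}): φ is true.
  w5 (successors {w1, w2, w5, w6}): φ is true.
  w6 (successors {w1, w2, w3, w4, w5, w6, w7}): φ is true.
  w7 (successors {w0, w1, w7}): φ is true.
For instance, at w0:
  At w0: ◇(◇□p → (q ∨ p)) requires ◇□p → (q ∨ p) at some successor in {w0, w4, w5}.
    ◇□p → (q ∨ p) holds at w0, so ◇(◇□p → (q ∨ p)) is true at w0.
      At w0: ◇□p is false, q ∨ p is false, so ◇□p → (q ∨ p) is true.

Yes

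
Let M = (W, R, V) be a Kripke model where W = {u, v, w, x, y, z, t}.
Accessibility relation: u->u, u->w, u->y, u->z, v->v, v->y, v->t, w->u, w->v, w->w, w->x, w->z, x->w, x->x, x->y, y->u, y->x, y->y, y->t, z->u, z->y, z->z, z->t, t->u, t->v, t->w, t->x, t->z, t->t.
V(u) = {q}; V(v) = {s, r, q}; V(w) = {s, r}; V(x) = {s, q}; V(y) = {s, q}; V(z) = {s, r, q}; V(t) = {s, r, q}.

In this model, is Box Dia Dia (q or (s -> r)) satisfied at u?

Yes

At u: Box Dia Dia (q or (s -> r)) requires Dia Dia (q or (s -> r)) at every successor {u, w, y, z}.
  At u: Dia Dia (q or (s -> r)) is true.
  At w: Dia Dia (q or (s -> r)) is true.
  At y: Dia Dia (q or (s -> r)) is true.
  At z: Dia Dia (q or (s -> r)) is true.
So Box Dia Dia (q or (s -> r)) is true at u.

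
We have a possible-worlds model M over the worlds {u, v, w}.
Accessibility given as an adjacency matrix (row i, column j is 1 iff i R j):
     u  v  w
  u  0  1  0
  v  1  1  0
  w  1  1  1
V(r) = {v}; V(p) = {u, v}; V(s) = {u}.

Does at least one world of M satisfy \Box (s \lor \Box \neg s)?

Let φ = \Box (s \lor \Box \neg s). Evaluate φ at each world:
  u (successors {v}): φ is false.
  v (successors {u, v}): φ is false.
  w (successors {u, v, w}): φ is false.
For instance, at w:
  At w: \Box (s \lor \Box \neg s) requires s \lor \Box \neg s at every successor {u, v, w}.
    s \lor \Box \neg s fails at v, so \Box (s \lor \Box \neg s) is false at w.
      At v: s is false, \Box \neg s is false, so s \lor \Box \neg s is false.

No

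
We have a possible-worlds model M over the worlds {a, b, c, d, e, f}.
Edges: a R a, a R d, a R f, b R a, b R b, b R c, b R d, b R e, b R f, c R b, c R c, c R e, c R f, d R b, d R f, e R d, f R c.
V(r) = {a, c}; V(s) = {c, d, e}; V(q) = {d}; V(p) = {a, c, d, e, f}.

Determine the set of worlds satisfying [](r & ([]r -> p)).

f

Let φ = [](r & ([]r -> p)). Evaluate φ at each world:
  a (successors {a, d, f}): φ is false.
  b (successors {a, b, c, d, e, f}): φ is false.
  c (successors {b, c, e, f}): φ is false.
  d (successors {b, f}): φ is false.
  e (successors {d}): φ is false.
  f (successors {c}): φ is true.
For instance, at c:
  At c: [](r & ([]r -> p)) requires r & ([]r -> p) at every successor {b, c, e, f}.
    r & ([]r -> p) fails at b, so [](r & ([]r -> p)) is false at c.
      At b: r is false, []r -> p is true, so r & ([]r -> p) is false.
Satisfying worlds: {f}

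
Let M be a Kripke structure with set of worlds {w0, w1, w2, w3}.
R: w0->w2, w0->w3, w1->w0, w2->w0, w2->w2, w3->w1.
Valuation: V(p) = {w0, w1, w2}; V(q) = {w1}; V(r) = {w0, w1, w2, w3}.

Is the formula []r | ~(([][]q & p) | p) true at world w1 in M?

Yes

Recall that []ψ holds at a world iff ψ holds at every accessible world, and <>ψ holds iff ψ holds at some accessible world.
At w1: []r is true, ~(([][]q & p) | p) is false, so []r | ~(([][]q & p) | p) is true.
  At w1: []r requires r at every successor {w0}.
    At w0: r is true.
  So []r is true at w1.
  At w1: ([][]q & p) | p is true, so ~(([][]q & p) | p) is false.
    At w1: [][]q & p is false, p is true, so ([][]q & p) | p is true.
      At w1: [][]q is false, p is true, so [][]q & p is false.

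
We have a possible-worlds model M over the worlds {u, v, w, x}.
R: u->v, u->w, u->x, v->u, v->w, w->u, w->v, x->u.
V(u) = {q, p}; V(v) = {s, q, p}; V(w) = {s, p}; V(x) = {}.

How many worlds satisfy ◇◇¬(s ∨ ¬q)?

Let φ = ◇◇¬(s ∨ ¬q). Evaluate φ at each world:
  u (successors {v, w, x}): φ is true.
  v (successors {u, w}): φ is true.
  w (successors {u, v}): φ is true.
  x (successors {u}): φ is false.
For instance, at v:
  At v: ◇◇¬(s ∨ ¬q) requires ◇¬(s ∨ ¬q) at some successor in {u, w}.
    ◇¬(s ∨ ¬q) holds at w, so ◇◇¬(s ∨ ¬q) is true at v.
      At w: ◇¬(s ∨ ¬q) requires ¬(s ∨ ¬q) at some successor in {u, v}.
        ¬(s ∨ ¬q) holds at u, so ◇¬(s ∨ ¬q) is true at w.
Satisfying worlds: {u, v, w}

3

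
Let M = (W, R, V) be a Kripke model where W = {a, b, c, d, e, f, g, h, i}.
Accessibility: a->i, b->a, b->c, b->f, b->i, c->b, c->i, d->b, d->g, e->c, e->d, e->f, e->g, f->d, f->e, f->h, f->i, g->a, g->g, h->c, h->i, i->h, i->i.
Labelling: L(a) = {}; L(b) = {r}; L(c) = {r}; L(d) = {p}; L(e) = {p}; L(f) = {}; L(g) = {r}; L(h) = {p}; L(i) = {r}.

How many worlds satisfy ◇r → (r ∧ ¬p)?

4

Recall that ◇ψ holds at a world iff ψ holds at some accessible world.
Let φ = ◇r → (r ∧ ¬p). Evaluate φ at each world:
  a (successors {i}): φ is false.
  b (successors {a, c, f, i}): φ is true.
  c (successors {b, i}): φ is true.
  d (successors {b, g}): φ is false.
  e (successors {c, d, f, g}): φ is false.
  f (successors {d, e, h, i}): φ is false.
  g (successors {a, g}): φ is true.
  h (successors {c, i}): φ is false.
  i (successors {h, i}): φ is true.
For instance, at h:
  At h: ◇r is true, r ∧ ¬p is false, so ◇r → (r ∧ ¬p) is false.
    At h: ◇r requires r at some successor in {c, i}.
      r holds at c, so ◇r is true at h.
Satisfying worlds: {b, c, g, i}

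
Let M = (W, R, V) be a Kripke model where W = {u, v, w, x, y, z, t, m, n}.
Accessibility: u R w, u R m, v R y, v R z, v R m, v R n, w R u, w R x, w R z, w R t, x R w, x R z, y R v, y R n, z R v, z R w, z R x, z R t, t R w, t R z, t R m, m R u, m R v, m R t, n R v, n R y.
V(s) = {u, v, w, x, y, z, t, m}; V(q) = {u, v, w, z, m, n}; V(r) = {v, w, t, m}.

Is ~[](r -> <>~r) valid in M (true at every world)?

Let φ = ~[](r -> <>~r). Evaluate φ at each world:
  u (successors {w, m}): φ is false.
  v (successors {y, z, m, n}): φ is false.
  w (successors {u, x, z, t}): φ is false.
  x (successors {w, z}): φ is false.
  y (successors {v, n}): φ is false.
  z (successors {v, w, x, t}): φ is false.
  t (successors {w, z, m}): φ is false.
  m (successors {u, v, t}): φ is false.
  n (successors {v, y}): φ is false.
Detail at u (counterexample):
  At u: [](r -> <>~r) is true, so ~[](r -> <>~r) is false.
    At u: [](r -> <>~r) requires r -> <>~r at every successor {w, m}.
      At w: r -> <>~r is true.
      At m: r -> <>~r is true.
    So [](r -> <>~r) is true at u.

No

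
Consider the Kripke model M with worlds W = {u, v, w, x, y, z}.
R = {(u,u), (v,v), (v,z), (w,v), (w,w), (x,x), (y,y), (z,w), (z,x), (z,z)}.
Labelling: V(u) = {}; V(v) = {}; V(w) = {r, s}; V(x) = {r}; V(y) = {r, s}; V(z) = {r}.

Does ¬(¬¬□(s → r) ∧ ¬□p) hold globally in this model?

No

Let φ = ¬(¬¬□(s → r) ∧ ¬□p). Evaluate φ at each world:
  u (successors {u}): φ is false.
  v (successors {v, z}): φ is false.
  w (successors {v, w}): φ is false.
  x (successors {x}): φ is false.
  y (successors {y}): φ is false.
  z (successors {w, x, z}): φ is false.
Detail at u (counterexample):
  At u: ¬¬□(s → r) ∧ ¬□p is true, so ¬(¬¬□(s → r) ∧ ¬□p) is false.
    At u: ¬¬□(s → r) is true, ¬□p is true, so ¬¬□(s → r) ∧ ¬□p is true.
      At u: ¬□(s → r) is false, so ¬¬□(s → r) is true.
      At u: □p is false, so ¬□p is true.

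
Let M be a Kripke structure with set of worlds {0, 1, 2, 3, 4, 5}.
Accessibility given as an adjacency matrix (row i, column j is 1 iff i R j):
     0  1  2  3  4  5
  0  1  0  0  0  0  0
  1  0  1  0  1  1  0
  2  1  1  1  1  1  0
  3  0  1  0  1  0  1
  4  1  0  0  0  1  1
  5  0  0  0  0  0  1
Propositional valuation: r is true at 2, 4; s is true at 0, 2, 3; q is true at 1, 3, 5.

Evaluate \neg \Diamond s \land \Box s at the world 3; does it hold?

No

At 3: \neg \Diamond s is false, \Box s is false, so \neg \Diamond s \land \Box s is false.
  At 3: \Diamond s is true, so \neg \Diamond s is false.
    At 3: \Diamond s requires s at some successor in {1, 3, 5}.
      s holds at 3, so \Diamond s is true at 3.
  At 3: \Box s requires s at every successor {1, 3, 5}.
    s fails at 1, so \Box s is false at 3.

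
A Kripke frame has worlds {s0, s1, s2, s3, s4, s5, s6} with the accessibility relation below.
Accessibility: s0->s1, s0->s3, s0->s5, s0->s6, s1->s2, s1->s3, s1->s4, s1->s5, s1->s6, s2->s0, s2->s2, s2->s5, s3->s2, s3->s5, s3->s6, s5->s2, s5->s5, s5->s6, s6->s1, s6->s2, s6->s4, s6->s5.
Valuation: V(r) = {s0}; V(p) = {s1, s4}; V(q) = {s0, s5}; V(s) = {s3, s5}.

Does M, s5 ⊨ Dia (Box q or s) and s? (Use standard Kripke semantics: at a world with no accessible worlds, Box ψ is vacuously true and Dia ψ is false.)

At s5: Dia (Box q or s) is true, s is true, so Dia (Box q or s) and s is true.
  At s5: Dia (Box q or s) requires Box q or s at some successor in {s2, s5, s6}.
    Box q or s holds at s5, so Dia (Box q or s) is true at s5.
      At s5: Box q is false, s is true, so Box q or s is true.

Yes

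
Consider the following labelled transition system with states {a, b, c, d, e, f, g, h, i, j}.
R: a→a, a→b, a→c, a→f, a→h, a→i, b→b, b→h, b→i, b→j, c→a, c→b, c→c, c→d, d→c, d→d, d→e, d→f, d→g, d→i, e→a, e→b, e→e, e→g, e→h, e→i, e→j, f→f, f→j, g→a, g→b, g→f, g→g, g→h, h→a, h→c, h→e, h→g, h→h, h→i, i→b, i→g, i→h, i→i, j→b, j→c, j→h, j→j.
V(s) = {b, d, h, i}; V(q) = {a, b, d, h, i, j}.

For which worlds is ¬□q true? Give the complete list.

a, c, d, e, f, g, h, i, j

Let φ = ¬□q. Evaluate φ at each world:
  a (successors {a, b, c, f, h, i}): φ is true.
  b (successors {b, h, i, j}): φ is false.
  c (successors {a, b, c, d}): φ is true.
  d (successors {c, d, e, f, g, i}): φ is true.
  e (successors {a, b, e, g, h, i, j}): φ is true.
  f (successors {f, j}): φ is true.
  g (successors {a, b, f, g, h}): φ is true.
  h (successors {a, c, e, g, h, i}): φ is true.
  i (successors {b, g, h, i}): φ is true.
  j (successors {b, c, h, j}): φ is true.
For instance, at d:
  At d: □q is false, so ¬□q is true.
    At d: □q requires q at every successor {c, d, e, f, g, i}.
      q fails at c, so □q is false at d.
Satisfying worlds: {a, c, d, e, f, g, h, i, j}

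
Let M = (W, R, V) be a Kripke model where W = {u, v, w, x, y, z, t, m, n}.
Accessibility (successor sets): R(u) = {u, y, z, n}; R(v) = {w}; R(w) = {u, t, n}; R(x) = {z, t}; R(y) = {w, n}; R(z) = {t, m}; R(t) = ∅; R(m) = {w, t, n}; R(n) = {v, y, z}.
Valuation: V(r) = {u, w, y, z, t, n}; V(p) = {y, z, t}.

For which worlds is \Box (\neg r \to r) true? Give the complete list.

u, v, w, x, y, t, m

Let φ = \Box (\neg r \to r). Evaluate φ at each world:
  u (successors {u, y, z, n}): φ is true.
  v (successors {w}): φ is true.
  w (successors {u, t, n}): φ is true.
  x (successors {z, t}): φ is true.
  y (successors {w, n}): φ is true.
  z (successors {t, m}): φ is false.
  t (successors ∅): φ is true.
  m (successors {w, t, n}): φ is true.
  n (successors {v, y, z}): φ is false.
For instance, at m:
  At m: \Box (\neg r \to r) requires \neg r \to r at every successor {w, t, n}.
    At w: \neg r \to r is true.
    At t: \neg r \to r is true.
    At n: \neg r \to r is true.
  So \Box (\neg r \to r) is true at m.
Satisfying worlds: {u, v, w, x, y, t, m}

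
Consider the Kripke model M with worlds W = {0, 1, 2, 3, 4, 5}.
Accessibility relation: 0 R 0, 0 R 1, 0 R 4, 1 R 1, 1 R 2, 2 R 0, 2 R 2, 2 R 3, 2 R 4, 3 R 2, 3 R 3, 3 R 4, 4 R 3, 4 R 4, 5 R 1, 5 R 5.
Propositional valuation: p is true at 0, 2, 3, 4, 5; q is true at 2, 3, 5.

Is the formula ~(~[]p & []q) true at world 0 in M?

Recall that []ψ holds at a world iff ψ holds at every accessible world, and <>ψ holds iff ψ holds at some accessible world.
At 0: ~[]p & []q is false, so ~(~[]p & []q) is true.
  At 0: ~[]p is true, []q is false, so ~[]p & []q is false.
    At 0: []p is false, so ~[]p is true.
      At 0: []p requires p at every successor {0, 1, 4}.
        p fails at 1, so []p is false at 0.
    At 0: []q requires q at every successor {0, 1, 4}.
      q fails at 0, so []q is false at 0.

Yes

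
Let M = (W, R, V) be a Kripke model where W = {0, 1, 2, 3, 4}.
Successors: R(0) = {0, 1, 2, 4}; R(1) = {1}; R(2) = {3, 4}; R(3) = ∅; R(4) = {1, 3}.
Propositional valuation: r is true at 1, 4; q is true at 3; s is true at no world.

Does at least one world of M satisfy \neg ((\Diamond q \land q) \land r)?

Recall that \Diamond ψ holds at a world iff ψ holds at some accessible world.
Let φ = \neg ((\Diamond q \land q) \land r). Evaluate φ at each world:
  0 (successors {0, 1, 2, 4}): φ is true.
  1 (successors {1}): φ is true.
  2 (successors {3, 4}): φ is true.
  3 (successors ∅): φ is true.
  4 (successors {1, 3}): φ is true.
Detail at 0 (witness):
  At 0: (\Diamond q \land q) \land r is false, so \neg ((\Diamond q \land q) \land r) is true.
    At 0: \Diamond q \land q is false, r is false, so (\Diamond q \land q) \land r is false.
      At 0: \Diamond q is false, q is false, so \Diamond q \land q is false.

Yes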